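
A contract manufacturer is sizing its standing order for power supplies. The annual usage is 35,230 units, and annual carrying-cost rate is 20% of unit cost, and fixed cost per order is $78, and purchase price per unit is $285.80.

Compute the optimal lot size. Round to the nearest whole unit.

310 units

Carrying cost H = $285.8 × 20% = $57.1600/unit/yr
Optimal lot size Q* = (2 × 35,230 × $78 / $57.16)^½ ≈ 310.08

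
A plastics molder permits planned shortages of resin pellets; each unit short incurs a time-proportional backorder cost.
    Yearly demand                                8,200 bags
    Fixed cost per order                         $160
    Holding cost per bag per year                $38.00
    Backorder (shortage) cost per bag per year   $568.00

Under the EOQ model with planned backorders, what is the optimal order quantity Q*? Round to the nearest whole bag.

Basic EOQ = √(2·8,200·160/38) = 262.779
Backorder adjustment √((H+b)/b) = √((38+568)/568) = 1.0329
Q* = 262.779 × 1.0329 ≈ 271.43

271 bags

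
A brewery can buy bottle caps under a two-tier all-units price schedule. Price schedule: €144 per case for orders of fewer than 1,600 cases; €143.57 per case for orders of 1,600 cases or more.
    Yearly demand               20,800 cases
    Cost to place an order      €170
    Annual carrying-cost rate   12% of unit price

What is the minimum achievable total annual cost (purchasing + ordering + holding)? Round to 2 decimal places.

H₁ = 12%×€144 = €17.2800;  H₂ = 12%×€143.57 = €17.2284
EOQ₁ = √(2×20,800×170/17.2800) = 639.73  (< 1,600, feasible at tier 1)
EOQ₂ = √(2×20,800×170/17.2284) = 640.69  (< 1,600 → use Q = 1,600 at tier-2 price)
TC(tier 1 (EOQ₁), Q≈639.7) = €3,006,254.60
TC(tier 2, Q≈1,600.0) = €3,002,248.72
Minimum at tier 2: €3,002,248.72

€3,002,248.72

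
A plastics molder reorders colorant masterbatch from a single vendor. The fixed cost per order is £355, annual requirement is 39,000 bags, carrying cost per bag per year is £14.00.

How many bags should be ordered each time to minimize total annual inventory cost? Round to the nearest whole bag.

1,406 bags

EOQ = √(2DS/H) = √(2 × 39,000 × 355 / 14)
    = √(1,977,857.14) ≈ 1,406.36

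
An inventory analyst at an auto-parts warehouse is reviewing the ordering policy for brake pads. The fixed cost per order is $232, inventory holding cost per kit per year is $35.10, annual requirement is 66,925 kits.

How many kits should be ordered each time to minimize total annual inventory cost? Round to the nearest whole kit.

Q* = √(2·D·S / H) = √(2·66,925·232 / 35.1) = √884,706.6 ≈ 940.59

941 kits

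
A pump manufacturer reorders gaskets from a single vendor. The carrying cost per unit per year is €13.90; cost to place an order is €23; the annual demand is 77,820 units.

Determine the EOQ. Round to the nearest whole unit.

Q* = √(2·D·S / H) = √(2·77,820·23 / 13.9) = √257,533.8 ≈ 507.48

507 units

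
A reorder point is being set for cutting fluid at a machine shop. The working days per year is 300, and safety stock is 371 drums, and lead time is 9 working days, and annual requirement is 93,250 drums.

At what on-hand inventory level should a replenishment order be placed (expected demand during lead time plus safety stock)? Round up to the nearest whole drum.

3,169 drums

Daily demand d = 93,250 / 300 = 310.833 drums/day
Demand during lead time = 310.833 × 9 = 2,797.50
Reorder point = 2,797.50 + 371 = 3,168.50 → round up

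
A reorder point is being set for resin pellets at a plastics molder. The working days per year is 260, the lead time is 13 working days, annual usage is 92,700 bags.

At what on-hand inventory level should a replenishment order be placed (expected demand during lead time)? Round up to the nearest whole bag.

4,635 bags

Daily demand d = 92,700 / 260 = 356.538 bags/day
Demand during lead time = 356.538 × 13 = 4,635.00
Reorder point = 4,635.00 → round up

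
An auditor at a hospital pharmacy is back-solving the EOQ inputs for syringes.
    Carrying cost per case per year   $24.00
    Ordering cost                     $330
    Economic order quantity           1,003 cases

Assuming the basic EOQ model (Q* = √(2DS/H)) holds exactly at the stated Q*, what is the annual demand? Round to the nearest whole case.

EOQ relation: Q² = 2DS/H, so rearrange for the unknown.
D = Q²H / (2S) = 1,003² × 24 / (2 × 330) = 36,582.15

36,582 cases per year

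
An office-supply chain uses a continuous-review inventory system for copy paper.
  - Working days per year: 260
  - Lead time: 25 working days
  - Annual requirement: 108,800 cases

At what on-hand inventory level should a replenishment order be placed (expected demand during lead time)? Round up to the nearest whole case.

10,462 cases

Daily demand d = 108,800 / 260 = 418.462 cases/day
Demand during lead time = 418.462 × 25 = 10,461.54
Reorder point = 10,461.54 → round up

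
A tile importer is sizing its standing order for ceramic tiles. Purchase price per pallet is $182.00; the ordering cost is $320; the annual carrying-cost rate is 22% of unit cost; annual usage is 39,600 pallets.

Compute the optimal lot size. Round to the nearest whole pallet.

H = i·C = 0.22 × $182 = $40.0400 per pallet-year
EOQ = √(2DS/H) = √(2 × 39,600 × 320 / 40.04)
    = √(632,967.03) ≈ 795.59

796 pallets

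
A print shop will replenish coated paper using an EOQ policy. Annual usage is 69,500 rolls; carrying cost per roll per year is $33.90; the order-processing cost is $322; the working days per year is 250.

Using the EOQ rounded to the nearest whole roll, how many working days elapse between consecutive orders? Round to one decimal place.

2DS/H = 2·69,500·322/33.9 = 1,320,294.99
EOQ = √1,320,294.99 ≈ 1,149.04 → Q = 1,149 rolls
Cycle time = (working days × Q)/D = (250 × 1,149) / 69,500 = 4.133 days

4.1 days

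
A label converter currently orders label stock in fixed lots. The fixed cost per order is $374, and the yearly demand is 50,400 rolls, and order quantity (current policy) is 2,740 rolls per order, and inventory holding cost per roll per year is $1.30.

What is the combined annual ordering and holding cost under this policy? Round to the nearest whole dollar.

$8,660

Ordering: D/Q × S = 50,400/2,740 × $374 = $6,879.42
Holding:  Q/2 × H = 2,740/2 × $1.3 = $1,781.00
Total = $6,879.42 + $1,781.00 = $8,660.42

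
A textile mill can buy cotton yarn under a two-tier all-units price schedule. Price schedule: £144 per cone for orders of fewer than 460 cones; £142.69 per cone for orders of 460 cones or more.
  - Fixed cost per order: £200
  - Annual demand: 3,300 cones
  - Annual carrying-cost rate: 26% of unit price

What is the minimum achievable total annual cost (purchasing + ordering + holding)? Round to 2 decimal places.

H₁ = 26%×£144 = £37.4400;  H₂ = 26%×£142.69 = £37.0994
EOQ₁ = √(2×3,300×200/37.4400) = 187.77  (< 460, feasible at tier 1)
EOQ₂ = √(2×3,300×200/37.0994) = 188.63  (< 460 → use Q = 460 at tier-2 price)
TC(tier 1 (EOQ₁), Q≈187.8) = £482,229.99
TC(tier 2, Q≈460.0) = £480,844.64
Minimum at tier 2: £480,844.64

£480,844.64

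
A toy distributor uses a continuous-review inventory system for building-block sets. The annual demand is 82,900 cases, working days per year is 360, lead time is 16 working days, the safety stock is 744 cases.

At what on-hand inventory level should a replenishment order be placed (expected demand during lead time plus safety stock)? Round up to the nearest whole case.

4,429 cases

Daily demand d = 82,900 / 360 = 230.278 cases/day
Demand during lead time = 230.278 × 16 = 3,684.44
Reorder point = 3,684.44 + 744 = 4,428.44 → round up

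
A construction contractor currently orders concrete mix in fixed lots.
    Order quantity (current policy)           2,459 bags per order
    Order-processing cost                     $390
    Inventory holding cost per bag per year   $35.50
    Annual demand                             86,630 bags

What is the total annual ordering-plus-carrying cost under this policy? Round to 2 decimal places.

Orders/yr = 86,630/2,459 = 35.230; ordering cost = 35.230 × $390 = $13,739.61
Average inventory = 2,459/2 = 1229.5; holding cost = 1229.5 × $35.5 = $43,647.25
Total = $13,739.61 + $43,647.25 = $57,386.86

$57,386.86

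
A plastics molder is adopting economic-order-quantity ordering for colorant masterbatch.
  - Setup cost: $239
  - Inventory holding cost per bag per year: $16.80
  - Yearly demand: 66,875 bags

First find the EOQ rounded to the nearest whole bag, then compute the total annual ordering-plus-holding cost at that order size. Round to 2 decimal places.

$23,173.97

Q* = √(2·D·S / H) = √(2·66,875·239 / 16.8) = √1,902,753.0 ≈ 1,379.40 → Q = 1,379 bags
Annual ordering cost = (D/Q)·S = (66,875/1,379) × 239 = $11,590.37
Annual holding cost  = (Q/2)·H = (1,379/2) × 16.8 = $11,583.60
Total = $11,590.37 + $11,583.60 = $23,173.97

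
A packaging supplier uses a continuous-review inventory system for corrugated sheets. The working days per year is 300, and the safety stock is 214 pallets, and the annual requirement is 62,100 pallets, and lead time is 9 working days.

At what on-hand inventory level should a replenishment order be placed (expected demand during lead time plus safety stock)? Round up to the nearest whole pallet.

Daily demand d = 62,100 / 300 = 207.000 pallets/day
Demand during lead time = 207.000 × 9 = 1,863.00
Reorder point = 1,863.00 + 214 = 2,077.00 → round up

2,077 pallets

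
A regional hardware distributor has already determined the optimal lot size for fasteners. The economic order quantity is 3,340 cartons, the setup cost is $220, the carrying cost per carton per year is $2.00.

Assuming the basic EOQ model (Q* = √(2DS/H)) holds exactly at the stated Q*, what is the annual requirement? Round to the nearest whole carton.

Since Q* = (2DS/H)^½, squaring gives Q*²·H = 2DS.
D = Q²H / (2S) = 3,340² × 2 / (2 × 220) = 50,707.27

50,707 cartons per year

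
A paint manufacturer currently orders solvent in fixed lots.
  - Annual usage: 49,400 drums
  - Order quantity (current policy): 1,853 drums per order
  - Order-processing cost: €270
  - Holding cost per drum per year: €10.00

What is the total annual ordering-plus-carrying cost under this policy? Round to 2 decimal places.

Annual ordering cost = (D/Q)·S = (49,400/1,853) × 270 = €7,198.06
Annual holding cost  = (Q/2)·H = (1,853/2) × 10 = €9,265.00
Total = €7,198.06 + €9,265.00 = €16,463.06

€16,463.06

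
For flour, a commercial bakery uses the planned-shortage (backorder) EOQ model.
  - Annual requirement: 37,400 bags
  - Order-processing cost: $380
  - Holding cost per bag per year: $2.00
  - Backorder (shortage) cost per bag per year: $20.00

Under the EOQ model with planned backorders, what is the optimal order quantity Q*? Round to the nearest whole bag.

Q* = √(2DS/H) · √((H + b)/b)
   = √(2 × 37,400 × 380 / 2) · √((2 + 20) / 20)
   = 3,769.881 × 1.0488 ≈ 3,953.88

3,954 bags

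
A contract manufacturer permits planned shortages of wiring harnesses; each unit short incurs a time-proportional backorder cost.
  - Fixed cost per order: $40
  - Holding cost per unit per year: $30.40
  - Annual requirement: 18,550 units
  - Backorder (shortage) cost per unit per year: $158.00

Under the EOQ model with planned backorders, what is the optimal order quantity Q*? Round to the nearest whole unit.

241 units

Basic EOQ = √(2·18,550·40/30.4) = 220.943
Backorder adjustment √((H+b)/b) = √((30.4+158)/158) = 1.0920
Q* = 220.943 × 1.0920 ≈ 241.26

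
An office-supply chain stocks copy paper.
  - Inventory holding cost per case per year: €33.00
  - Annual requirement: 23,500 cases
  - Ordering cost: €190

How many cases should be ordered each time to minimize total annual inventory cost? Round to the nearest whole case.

2DS/H = 2·23,500·190/33 = 270,606.06
EOQ = √270,606.06 ≈ 520.20

520 cases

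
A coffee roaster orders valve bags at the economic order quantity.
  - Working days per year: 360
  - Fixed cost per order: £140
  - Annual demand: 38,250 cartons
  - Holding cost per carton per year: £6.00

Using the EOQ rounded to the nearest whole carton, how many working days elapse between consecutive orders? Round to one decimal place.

Optimal lot size Q* = (2 × 38,250 × £140 / £6)^½ ≈ 1,336.04 → Q = 1,336 cartons
Days between orders = 360 / (D/Q) = 360 / 28.630 ≈ 12.574

12.6 days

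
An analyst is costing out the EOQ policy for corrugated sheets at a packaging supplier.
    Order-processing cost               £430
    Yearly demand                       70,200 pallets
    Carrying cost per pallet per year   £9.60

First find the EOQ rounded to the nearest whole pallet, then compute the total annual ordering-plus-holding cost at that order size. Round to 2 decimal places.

£24,074.29

2DS/H = 2·70,200·430/9.6 = 6,288,750.00
EOQ = √6,288,750.00 ≈ 2,507.74 → Q = 2,508 pallets
Ordering: D/Q × S = 70,200/2,508 × £430 = £12,035.89
Holding:  Q/2 × H = 2,508/2 × £9.6 = £12,038.40
Total = £12,035.89 + £12,038.40 = £24,074.29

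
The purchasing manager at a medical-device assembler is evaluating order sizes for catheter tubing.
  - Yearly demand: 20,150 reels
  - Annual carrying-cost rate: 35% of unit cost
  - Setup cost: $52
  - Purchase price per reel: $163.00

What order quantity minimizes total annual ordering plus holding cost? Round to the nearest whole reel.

Carrying cost H = $163 × 35% = $57.0500/reel/yr
2DS/H = 2·20,150·52/57.05 = 36,732.69
EOQ = √36,732.69 ≈ 191.66

192 reels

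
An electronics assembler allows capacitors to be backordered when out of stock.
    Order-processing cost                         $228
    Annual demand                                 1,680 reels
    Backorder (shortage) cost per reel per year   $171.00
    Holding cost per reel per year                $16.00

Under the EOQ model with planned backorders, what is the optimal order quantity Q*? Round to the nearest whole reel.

Basic EOQ = √(2·1,680·228/16) = 218.815
Backorder adjustment √((H+b)/b) = √((16+171)/171) = 1.0457
Q* = 218.815 × 1.0457 ≈ 228.82

229 reels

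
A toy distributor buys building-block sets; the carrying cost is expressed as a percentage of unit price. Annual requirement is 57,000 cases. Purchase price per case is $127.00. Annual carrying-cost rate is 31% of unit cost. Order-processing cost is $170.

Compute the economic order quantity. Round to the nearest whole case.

702 cases

H = i·C = 0.31 × $127 = $39.3700 per case-year
Optimal lot size Q* = (2 × 57,000 × $170 / $39.37)^½ ≈ 701.61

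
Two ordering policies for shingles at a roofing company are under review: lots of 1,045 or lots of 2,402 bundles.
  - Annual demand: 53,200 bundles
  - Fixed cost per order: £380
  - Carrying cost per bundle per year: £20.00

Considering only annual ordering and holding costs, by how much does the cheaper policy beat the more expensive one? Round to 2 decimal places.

£2,640.87

For each Q, cost = (D/Q)·S + (Q/2)·H.
TC(1,045) = (53,200/1,045)×380 + (1,045/2)×20 = £29,795.45
TC(2,402) = (53,200/2,402)×380 + (2,402/2)×20 = £32,436.32
Cheaper: Q = 1,045.  Difference = £2,640.87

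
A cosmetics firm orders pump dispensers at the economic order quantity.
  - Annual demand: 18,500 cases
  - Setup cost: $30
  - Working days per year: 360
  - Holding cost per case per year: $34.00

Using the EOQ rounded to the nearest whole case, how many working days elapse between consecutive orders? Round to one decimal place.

EOQ = √(2DS/H) = √(2 × 18,500 × 30 / 34)
    = √(32,647.06) ≈ 180.68 → Q = 181 cases
T = Q/D × 360 days = 181/18,500 × 360 = 3.522 days

3.5 days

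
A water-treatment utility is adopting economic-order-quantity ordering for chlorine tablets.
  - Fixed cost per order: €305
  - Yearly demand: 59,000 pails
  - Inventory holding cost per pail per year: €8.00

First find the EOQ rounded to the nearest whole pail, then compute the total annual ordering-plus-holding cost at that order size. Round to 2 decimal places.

Q* = √(2·D·S / H) = √(2·59,000·305 / 8) = √4,498,750.0 ≈ 2,121.03 → Q = 2,121 pails
Ordering: D/Q × S = 59,000/2,121 × €305 = €8,484.21
Holding:  Q/2 × H = 2,121/2 × €8 = €8,484.00
Total = €8,484.21 + €8,484.00 = €16,968.21

€16,968.21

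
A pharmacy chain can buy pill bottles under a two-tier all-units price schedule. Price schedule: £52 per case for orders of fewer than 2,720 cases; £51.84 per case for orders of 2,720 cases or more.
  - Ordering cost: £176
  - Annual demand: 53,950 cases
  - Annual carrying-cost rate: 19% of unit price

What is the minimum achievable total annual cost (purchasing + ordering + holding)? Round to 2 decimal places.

H₁ = 19%×£52 = £9.8800;  H₂ = 19%×£51.84 = £9.8496
EOQ₁ = √(2×53,950×176/9.8800) = 1,386.40  (< 2,720, feasible at tier 1)
EOQ₂ = √(2×53,950×176/9.8496) = 1,388.54  (< 2,720 → use Q = 2,720 at tier-2 price)
TC(tier 1 (EOQ₁), Q≈1,386.4) = £2,819,097.63
TC(tier 2, Q≈2,720.0) = £2,813,654.34
Minimum at tier 2: £2,813,654.34

£2,813,654.34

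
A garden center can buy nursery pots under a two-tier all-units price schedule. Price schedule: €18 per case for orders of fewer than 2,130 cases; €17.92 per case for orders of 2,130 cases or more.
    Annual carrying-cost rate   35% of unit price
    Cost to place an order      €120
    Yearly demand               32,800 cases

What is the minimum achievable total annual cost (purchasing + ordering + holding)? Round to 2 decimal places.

H₁ = 35%×€18 = €6.3000;  H₂ = 35%×€17.92 = €6.2720
EOQ₁ = √(2×32,800×120/6.3000) = 1,117.82  (< 2,130, feasible at tier 1)
EOQ₂ = √(2×32,800×120/6.2720) = 1,120.31  (< 2,130 → use Q = 2,130 at tier-2 price)
TC(tier 1 (EOQ₁), Q≈1,117.8) = €597,442.27
TC(tier 2, Q≈2,130.0) = €596,303.57
Minimum at tier 2: €596,303.57

€596,303.57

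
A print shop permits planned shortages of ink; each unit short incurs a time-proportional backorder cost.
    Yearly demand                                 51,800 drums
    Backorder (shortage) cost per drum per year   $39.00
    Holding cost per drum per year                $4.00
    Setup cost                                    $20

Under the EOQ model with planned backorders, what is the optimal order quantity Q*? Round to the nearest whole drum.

Q* = √(2DS/H) · √((H + b)/b)
   = √(2 × 51,800 × 20 / 4) · √((4 + 39) / 39)
   = 719.722 × 1.0500 ≈ 755.73

756 drums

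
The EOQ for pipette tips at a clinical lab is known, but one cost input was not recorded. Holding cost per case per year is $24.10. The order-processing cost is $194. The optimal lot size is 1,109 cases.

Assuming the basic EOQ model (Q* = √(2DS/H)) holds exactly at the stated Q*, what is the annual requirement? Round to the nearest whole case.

76,392 cases per year

EOQ relation: Q² = 2DS/H, so rearrange for the unknown.
D = Q²H / (2S) = 1,109² × 24.1 / (2 × 194) = 76,392.09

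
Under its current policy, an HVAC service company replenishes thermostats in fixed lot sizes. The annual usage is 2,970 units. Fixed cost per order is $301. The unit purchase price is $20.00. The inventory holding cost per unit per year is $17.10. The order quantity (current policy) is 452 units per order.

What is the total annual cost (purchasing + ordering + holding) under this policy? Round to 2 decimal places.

Annual ordering cost = (D/Q)·S = (2,970/452) × 301 = $1,977.81
Annual holding cost  = (Q/2)·H = (452/2) × 17.1 = $3,864.60
Purchase cost = D·C = 2,970 × 20 = $59,400.00
Total = $1,977.81 + $3,864.60 + $59,400.00 = $65,242.41

$65,242.41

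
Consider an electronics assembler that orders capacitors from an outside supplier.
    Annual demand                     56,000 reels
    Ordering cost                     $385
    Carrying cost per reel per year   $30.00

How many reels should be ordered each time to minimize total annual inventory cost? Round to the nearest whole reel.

1,199 reels

EOQ = √(2DS/H) = √(2 × 56,000 × 385 / 30)
    = √(1,437,333.33) ≈ 1,198.89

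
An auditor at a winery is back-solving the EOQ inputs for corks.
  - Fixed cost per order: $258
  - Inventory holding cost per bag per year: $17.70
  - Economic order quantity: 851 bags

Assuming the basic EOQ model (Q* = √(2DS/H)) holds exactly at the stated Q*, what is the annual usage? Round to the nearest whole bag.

24,842 bags per year

EOQ relation: Q² = 2DS/H, so rearrange for the unknown.
D = Q²H / (2S) = 851² × 17.7 / (2 × 258) = 24,841.78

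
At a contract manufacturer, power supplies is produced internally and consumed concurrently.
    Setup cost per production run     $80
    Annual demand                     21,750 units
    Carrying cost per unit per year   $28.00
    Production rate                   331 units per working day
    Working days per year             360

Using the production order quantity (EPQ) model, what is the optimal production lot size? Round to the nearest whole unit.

390 units

Daily demand d = 21,750/360 = 60.417; p = 331; 1 − d/p = 0.81747
EPQ = √(2DS / (H(1 − d/p)))
    = √(2 × 21,750 × 80 / (28 × 0.81747)) ≈ 389.92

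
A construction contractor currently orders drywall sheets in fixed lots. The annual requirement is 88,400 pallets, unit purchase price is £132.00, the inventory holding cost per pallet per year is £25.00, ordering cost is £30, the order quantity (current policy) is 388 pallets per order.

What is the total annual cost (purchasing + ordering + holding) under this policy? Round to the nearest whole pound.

£11,680,485

Ordering: D/Q × S = 88,400/388 × £30 = £6,835.05
Holding:  Q/2 × H = 388/2 × £25 = £4,850.00
Purchase cost = D·C = 88,400 × 132 = £11,668,800.00
Total = £6,835.05 + £4,850.00 + £11,668,800.00 = £11,680,485.05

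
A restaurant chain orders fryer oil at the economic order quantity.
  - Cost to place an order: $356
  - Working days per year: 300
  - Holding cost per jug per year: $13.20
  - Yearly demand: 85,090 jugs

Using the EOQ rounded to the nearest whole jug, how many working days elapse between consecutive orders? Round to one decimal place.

Optimal lot size Q* = (2 × 85,090 × $356 / $13.2)^½ ≈ 2,142.36 → Q = 2,142 jugs
Days between orders = 300 / (D/Q) = 300 / 39.725 ≈ 7.552

7.6 days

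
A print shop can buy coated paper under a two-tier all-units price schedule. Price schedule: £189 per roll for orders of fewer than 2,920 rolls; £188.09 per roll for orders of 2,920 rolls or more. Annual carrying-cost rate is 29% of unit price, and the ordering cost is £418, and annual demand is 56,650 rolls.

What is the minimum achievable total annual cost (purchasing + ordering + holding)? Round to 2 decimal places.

£10,743,045.29

H₁ = 29%×£189 = £54.8100;  H₂ = 29%×£188.09 = £54.5461
EOQ₁ = √(2×56,650×418/54.8100) = 929.55  (< 2,920, feasible at tier 1)
EOQ₂ = √(2×56,650×418/54.5461) = 931.80  (< 2,920 → use Q = 2,920 at tier-2 price)
TC(tier 1 (EOQ₁), Q≈929.6) = £10,757,798.69
TC(tier 2, Q≈2,920.0) = £10,743,045.29
Minimum at tier 2: £10,743,045.29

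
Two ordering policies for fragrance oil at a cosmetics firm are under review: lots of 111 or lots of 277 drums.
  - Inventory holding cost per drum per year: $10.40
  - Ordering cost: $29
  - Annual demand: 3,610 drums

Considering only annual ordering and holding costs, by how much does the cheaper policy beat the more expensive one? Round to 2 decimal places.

$297.99

Annual cost at Q: ordering D·S/Q plus holding Q·H/2.
TC(111) = (3,610/111)×29 + (111/2)×10.4 = $1,520.35
TC(277) = (3,610/277)×29 + (277/2)×10.4 = $1,818.34
Cheaper: Q = 111.  Difference = $297.99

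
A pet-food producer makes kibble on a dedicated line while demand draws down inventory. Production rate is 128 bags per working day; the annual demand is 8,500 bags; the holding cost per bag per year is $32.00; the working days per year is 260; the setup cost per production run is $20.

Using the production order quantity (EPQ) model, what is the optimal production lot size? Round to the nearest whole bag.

119 bags

d = 8,500/260 = 32.6923 bags/day;  effective holding cost H(1 − d/p) = 32·(1 − 32.6923/128) = 23.82692
Q* = √(2DS / H_eff) = √(2·8,500·20 / 23.82692) ≈ 119.46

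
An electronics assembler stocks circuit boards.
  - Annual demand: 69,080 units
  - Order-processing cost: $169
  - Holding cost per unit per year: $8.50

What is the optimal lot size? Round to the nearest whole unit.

Q* = √(2·D·S / H) = √(2·69,080·169 / 8.5) = √2,746,945.9 ≈ 1,657.39

1,657 units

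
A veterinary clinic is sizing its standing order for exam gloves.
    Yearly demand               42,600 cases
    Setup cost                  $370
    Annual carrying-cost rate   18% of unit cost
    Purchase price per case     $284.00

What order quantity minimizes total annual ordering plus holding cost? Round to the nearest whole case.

785 cases

H = i·C = 0.18 × $284 = $51.1200 per case-year
Optimal lot size Q* = (2 × 42,600 × $370 / $51.12)^½ ≈ 785.28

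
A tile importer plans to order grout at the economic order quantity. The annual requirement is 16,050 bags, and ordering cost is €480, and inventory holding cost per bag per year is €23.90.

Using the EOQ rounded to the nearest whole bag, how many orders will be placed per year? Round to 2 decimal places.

19.99 orders per year

EOQ = √(2DS/H) = √(2 × 16,050 × 480 / 23.9)
    = √(644,686.19) ≈ 802.92 → Q = 803
N = D/Q = 16,050/803 ≈ 19.988 orders/yr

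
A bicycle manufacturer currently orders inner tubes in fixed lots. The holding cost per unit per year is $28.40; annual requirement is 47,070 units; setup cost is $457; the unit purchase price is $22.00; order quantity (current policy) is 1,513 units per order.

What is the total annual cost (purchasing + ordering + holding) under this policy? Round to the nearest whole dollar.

Orders/yr = 47,070/1,513 = 31.110; ordering cost = 31.110 × $457 = $14,217.44
Average inventory = 1,513/2 = 756.5; holding cost = 756.5 × $28.4 = $21,484.60
Purchase cost = D·C = 47,070 × 22 = $1,035,540.00
Total = $14,217.44 + $21,484.60 + $1,035,540.00 = $1,071,242.04

$1,071,242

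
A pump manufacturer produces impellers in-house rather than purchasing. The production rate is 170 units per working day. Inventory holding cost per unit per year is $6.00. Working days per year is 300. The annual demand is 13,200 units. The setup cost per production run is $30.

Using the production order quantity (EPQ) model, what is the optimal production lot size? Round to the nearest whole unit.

d = 13,200/300 = 44.0000 units/day;  effective holding cost H(1 − d/p) = 6·(1 − 44.0000/170) = 4.44706
Q* = √(2DS / H_eff) = √(2·13,200·30 / 4.44706) ≈ 422.01

422 units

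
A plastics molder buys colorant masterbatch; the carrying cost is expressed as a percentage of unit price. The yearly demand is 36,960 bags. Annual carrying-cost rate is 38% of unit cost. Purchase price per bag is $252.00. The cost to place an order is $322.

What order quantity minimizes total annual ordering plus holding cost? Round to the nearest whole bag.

H = i·C = 0.38 × $252 = $95.7600 per bag-year
2DS/H = 2·36,960·322/95.76 = 248,561.40
EOQ = √248,561.40 ≈ 498.56

499 bags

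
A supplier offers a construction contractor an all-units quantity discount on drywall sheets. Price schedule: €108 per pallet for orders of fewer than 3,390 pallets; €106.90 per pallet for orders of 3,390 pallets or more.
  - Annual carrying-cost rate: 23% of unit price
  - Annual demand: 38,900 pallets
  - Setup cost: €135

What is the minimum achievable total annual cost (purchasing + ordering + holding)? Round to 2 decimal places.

€4,201,634.08

H₁ = 23%×€108 = €24.8400;  H₂ = 23%×€106.90 = €24.5870
EOQ₁ = √(2×38,900×135/24.8400) = 650.25  (< 3,390, feasible at tier 1)
EOQ₂ = √(2×38,900×135/24.5870) = 653.59  (< 3,390 → use Q = 3,390 at tier-2 price)
TC(tier 1 (EOQ₁), Q≈650.3) = €4,217,352.23
TC(tier 2, Q≈3,390.0) = €4,201,634.08
Minimum at tier 2: €4,201,634.08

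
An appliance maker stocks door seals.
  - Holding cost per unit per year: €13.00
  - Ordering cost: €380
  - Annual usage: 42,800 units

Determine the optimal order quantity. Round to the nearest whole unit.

Q* = √(2·D·S / H) = √(2·42,800·380 / 13) = √2,502,153.8 ≈ 1,581.82

1,582 units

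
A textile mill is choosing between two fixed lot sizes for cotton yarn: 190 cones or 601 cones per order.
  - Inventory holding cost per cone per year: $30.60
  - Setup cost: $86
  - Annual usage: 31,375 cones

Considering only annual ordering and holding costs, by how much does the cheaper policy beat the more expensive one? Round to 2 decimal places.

For each Q, cost = (D/Q)·S + (Q/2)·H.
TC(190) = (31,375/190)×86 + (190/2)×30.6 = $17,108.32
TC(601) = (31,375/601)×86 + (601/2)×30.6 = $13,684.90
Lots of 601 are cheaper by $3,423.42.

$3,423.42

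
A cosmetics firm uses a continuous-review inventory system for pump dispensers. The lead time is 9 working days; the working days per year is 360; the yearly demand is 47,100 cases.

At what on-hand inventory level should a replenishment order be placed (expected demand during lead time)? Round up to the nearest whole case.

Daily demand d = 47,100 / 360 = 130.833 cases/day
Demand during lead time = 130.833 × 9 = 1,177.50
Reorder point = 1,177.50 → round up

1,178 cases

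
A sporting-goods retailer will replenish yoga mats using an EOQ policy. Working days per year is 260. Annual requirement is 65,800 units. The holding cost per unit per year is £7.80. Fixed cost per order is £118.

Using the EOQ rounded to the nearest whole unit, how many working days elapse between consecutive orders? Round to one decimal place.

EOQ = √(2DS/H) = √(2 × 65,800 × 118 / 7.8)
    = √(1,990,871.79) ≈ 1,410.98 → Q = 1,411 units
T = Q/D × 260 days = 1,411/65,800 × 260 = 5.575 days

5.6 days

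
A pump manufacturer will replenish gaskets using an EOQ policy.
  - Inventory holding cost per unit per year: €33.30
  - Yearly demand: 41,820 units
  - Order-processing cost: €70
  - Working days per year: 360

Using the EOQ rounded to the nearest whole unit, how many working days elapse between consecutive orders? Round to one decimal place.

EOQ = √(2DS/H) = √(2 × 41,820 × 70 / 33.3)
    = √(175,819.82) ≈ 419.31 → Q = 419 units
T = Q/D × 360 days = 419/41,820 × 360 = 3.607 days

3.6 days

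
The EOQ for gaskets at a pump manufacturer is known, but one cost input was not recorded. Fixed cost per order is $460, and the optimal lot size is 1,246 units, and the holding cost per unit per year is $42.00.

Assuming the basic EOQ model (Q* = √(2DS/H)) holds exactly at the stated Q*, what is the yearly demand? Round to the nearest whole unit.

Since Q* = (2DS/H)^½, squaring gives Q*²·H = 2DS.
D = Q²H / (2S) = 1,246² × 42 / (2 × 460) = 70,875.73

70,876 units per year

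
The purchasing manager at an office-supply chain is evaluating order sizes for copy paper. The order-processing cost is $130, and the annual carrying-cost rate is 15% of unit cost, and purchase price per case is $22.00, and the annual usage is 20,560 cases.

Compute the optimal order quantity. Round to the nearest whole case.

1,273 cases

Carrying cost H = $22 × 15% = $3.3000/case/yr
EOQ = √(2DS/H) = √(2 × 20,560 × 130 / 3.3)
    = √(1,619,878.79) ≈ 1,272.74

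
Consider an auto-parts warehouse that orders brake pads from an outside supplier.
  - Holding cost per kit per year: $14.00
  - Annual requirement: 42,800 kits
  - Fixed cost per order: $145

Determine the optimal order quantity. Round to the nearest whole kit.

2DS/H = 2·42,800·145/14 = 886,571.43
EOQ = √886,571.43 ≈ 941.58

942 kits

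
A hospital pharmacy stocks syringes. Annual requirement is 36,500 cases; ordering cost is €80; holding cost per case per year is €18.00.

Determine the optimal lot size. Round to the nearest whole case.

Optimal lot size Q* = (2 × 36,500 × €80 / €18)^½ ≈ 569.60

570 cases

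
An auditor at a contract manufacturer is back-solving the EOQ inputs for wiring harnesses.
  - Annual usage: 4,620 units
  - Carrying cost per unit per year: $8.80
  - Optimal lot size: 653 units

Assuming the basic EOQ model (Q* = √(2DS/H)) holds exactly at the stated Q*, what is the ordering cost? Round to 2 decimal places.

Since Q* = (2DS/H)^½, squaring gives Q*²·H = 2DS.
S = Q²H / (2D) = 653² × 8.8 / (2 × 4,620) = 406.1038

$406.10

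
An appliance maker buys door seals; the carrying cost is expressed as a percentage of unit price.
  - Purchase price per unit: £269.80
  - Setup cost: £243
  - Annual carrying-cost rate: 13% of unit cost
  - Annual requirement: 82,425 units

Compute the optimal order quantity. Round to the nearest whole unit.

1,069 units

Carrying cost H = £269.8 × 13% = £35.0740/unit/yr
Optimal lot size Q* = (2 × 82,425 × £243 / £35.074)^½ ≈ 1,068.70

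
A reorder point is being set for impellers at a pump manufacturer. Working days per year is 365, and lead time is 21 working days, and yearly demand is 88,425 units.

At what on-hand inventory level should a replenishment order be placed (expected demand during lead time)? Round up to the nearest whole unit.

Daily demand d = 88,425 / 365 = 242.260 units/day
Demand during lead time = 242.260 × 21 = 5,087.47
Reorder point = 5,087.47 → round up

5,088 units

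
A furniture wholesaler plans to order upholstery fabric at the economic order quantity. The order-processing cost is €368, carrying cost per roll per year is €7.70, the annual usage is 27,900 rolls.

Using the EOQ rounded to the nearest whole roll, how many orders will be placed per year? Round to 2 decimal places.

17.09 orders per year

Optimal lot size Q* = (2 × 27,900 × €368 / €7.7)^½ ≈ 1,633.04 → Q = 1,633
Orders per year = D/Q = 27,900 / 1,633 = 17.085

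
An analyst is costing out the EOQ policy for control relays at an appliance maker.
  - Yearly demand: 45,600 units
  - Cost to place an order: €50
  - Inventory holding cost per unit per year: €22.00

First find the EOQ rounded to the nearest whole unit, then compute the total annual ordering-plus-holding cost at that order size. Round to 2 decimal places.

€10,015.99

2DS/H = 2·45,600·50/22 = 207,272.73
EOQ = √207,272.73 ≈ 455.27 → Q = 455 units
Orders/yr = 45,600/455 = 100.220; ordering cost = 100.220 × €50 = €5,010.99
Average inventory = 455/2 = 227.5; holding cost = 227.5 × €22 = €5,005.00
Total = €5,010.99 + €5,005.00 = €10,015.99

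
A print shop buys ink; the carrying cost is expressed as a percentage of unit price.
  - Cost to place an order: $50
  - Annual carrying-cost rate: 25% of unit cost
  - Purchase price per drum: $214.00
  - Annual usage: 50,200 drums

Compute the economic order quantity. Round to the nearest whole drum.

306 drums

H = i·C = 0.25 × $214 = $53.5000 per drum-year
2DS/H = 2·50,200·50/53.5 = 93,831.78
EOQ = √93,831.78 ≈ 306.32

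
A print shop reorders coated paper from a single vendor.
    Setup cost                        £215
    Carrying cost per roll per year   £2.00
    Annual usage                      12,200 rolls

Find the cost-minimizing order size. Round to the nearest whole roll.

1,620 rolls

Optimal lot size Q* = (2 × 12,200 × £215 / £2)^½ ≈ 1,619.57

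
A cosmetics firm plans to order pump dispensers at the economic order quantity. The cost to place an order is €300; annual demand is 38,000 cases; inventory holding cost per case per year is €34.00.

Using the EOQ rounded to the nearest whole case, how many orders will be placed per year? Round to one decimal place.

46.4 orders per year

Optimal lot size Q* = (2 × 38,000 × €300 / €34)^½ ≈ 818.89 → Q = 819
Orders per year = D/Q = 38,000 / 819 = 46.398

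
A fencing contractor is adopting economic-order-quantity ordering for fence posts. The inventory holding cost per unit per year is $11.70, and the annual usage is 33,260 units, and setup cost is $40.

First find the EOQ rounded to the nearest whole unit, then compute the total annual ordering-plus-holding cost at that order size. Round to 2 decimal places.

$5,579.55

2DS/H = 2·33,260·40/11.7 = 227,418.80
EOQ = √227,418.80 ≈ 476.88 → Q = 477 units
Ordering: D/Q × S = 33,260/477 × $40 = $2,789.10
Holding:  Q/2 × H = 477/2 × $11.7 = $2,790.45
Total = $2,789.10 + $2,790.45 = $5,579.55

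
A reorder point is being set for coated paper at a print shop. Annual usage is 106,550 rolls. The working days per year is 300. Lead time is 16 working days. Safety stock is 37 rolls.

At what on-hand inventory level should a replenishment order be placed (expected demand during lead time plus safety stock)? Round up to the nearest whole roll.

5,720 rolls

Daily demand d = 106,550 / 300 = 355.167 rolls/day
Demand during lead time = 355.167 × 16 = 5,682.67
Reorder point = 5,682.67 + 37 = 5,719.67 → round up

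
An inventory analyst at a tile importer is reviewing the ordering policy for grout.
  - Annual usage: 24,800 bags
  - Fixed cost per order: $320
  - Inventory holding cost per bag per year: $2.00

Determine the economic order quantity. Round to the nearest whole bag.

Q* = √(2·D·S / H) = √(2·24,800·320 / 2) = √7,936,000.0 ≈ 2,817.09

2,817 bags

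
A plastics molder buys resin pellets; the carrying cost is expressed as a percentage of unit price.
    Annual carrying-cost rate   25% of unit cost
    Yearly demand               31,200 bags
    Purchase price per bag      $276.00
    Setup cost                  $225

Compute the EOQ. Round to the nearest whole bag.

Holding cost per bag per year: H = 25% × $276 = $69.0000
EOQ = √(2DS/H) = √(2 × 31,200 × 225 / 69)
    = √(203,478.26) ≈ 451.09

451 bags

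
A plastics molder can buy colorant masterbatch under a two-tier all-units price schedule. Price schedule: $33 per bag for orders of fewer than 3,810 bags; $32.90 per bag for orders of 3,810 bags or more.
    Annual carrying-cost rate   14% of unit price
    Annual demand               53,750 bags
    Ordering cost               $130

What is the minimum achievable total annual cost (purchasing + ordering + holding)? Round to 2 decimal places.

$1,778,983.42

H₁ = 14%×$33 = $4.6200;  H₂ = 14%×$32.90 = $4.6060
EOQ₁ = √(2×53,750×130/4.6200) = 1,739.22  (< 3,810, feasible at tier 1)
EOQ₂ = √(2×53,750×130/4.6060) = 1,741.86  (< 3,810 → use Q = 3,810 at tier-2 price)
TC(tier 1 (EOQ₁), Q≈1,739.2) = $1,781,785.20
TC(tier 2, Q≈3,810.0) = $1,778,983.42
Minimum at tier 2: $1,778,983.42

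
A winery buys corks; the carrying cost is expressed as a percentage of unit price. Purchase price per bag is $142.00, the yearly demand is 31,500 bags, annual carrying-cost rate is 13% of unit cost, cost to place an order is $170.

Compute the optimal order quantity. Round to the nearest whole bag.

762 bags

H = i·C = 0.13 × $142 = $18.4600 per bag-year
Optimal lot size Q* = (2 × 31,500 × $170 / $18.46)^½ ≈ 761.69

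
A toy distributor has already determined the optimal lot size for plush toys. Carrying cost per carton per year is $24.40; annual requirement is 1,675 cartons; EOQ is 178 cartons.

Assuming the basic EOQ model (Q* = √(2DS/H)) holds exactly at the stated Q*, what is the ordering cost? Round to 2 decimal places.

Since Q* = (2DS/H)^½, squaring gives Q*²·H = 2DS.
S = Q²H / (2D) = 178² × 24.4 / (2 × 1,675) = 230.7730

$230.77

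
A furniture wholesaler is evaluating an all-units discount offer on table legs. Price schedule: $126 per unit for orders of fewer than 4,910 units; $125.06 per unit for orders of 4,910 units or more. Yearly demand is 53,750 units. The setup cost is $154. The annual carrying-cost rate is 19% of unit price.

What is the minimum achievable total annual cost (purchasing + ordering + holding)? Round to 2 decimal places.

H₁ = 19%×$126 = $23.9400;  H₂ = 19%×$125.06 = $23.7614
EOQ₁ = √(2×53,750×154/23.9400) = 831.58  (< 4,910, feasible at tier 1)
EOQ₂ = √(2×53,750×154/23.7614) = 834.70  (< 4,910 → use Q = 4,910 at tier-2 price)
TC(tier 1 (EOQ₁), Q≈831.6) = $6,792,407.96
TC(tier 2, Q≈4,910.0) = $6,781,995.08
Minimum at tier 2: $6,781,995.08

$6,781,995.08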